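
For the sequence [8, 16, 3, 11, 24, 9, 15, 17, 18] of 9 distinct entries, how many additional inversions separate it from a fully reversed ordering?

Maximum inversions for 9 distinct elements is C(9, 2) = 9·8/2 = 36.
Current inversions — for each element, count later smaller elements:
8: 1
16: 4
3: 0
11: 1
24: 4
9: 0
15: 0
17: 0
18: 0
Current total: 1 + 4 + 0 + 1 + 4 + 0 + 0 + 0 + 0 = 10
Shortfall: 36 − 10 = 26

26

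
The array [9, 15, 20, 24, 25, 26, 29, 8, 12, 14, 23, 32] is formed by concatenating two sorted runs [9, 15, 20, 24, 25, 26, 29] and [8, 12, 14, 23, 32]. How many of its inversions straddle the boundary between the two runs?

There are 23 cross-inversions.

Take each right-half value and tally the left-half values above it:
r = 8: 9, 15, 20, 24, 25, 26, 29 → 7
r = 12: 15, 20, 24, 25, 26, 29 → 6
r = 14: 15, 20, 24, 25, 26, 29 → 6
r = 23: 24, 25, 26, 29 → 4
r = 32: none → 0
Cross-inversions: 7 + 6 + 6 + 4 + 0 = 23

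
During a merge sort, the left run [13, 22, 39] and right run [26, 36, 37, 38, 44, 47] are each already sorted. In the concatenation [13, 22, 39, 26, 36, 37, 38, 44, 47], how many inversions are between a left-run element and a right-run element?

For each element r of the right run, count left-run elements greater than r:
r = 26: 39 → 1
r = 36: 39 → 1
r = 37: 39 → 1
r = 38: 39 → 1
r = 44: none → 0
r = 47: none → 0
Cross-inversions: 1 + 1 + 1 + 1 + 0 + 0 = 4

4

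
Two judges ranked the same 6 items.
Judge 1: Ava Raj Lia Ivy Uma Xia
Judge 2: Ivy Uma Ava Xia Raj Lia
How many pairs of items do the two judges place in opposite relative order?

8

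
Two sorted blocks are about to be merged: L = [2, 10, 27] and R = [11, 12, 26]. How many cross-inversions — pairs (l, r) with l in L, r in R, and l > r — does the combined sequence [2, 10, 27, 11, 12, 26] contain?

3 split inversions

Count, for every r in R, how many entries of L exceed r:
r = 11: 27 → 1
r = 12: 27 → 1
r = 26: 27 → 1
Cross-inversions: 1 + 1 + 1 = 3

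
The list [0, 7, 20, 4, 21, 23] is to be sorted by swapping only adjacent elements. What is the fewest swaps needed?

The minimum number of adjacent swaps to sort an array equals its inversion count, since every such swap removes exactly one inversion.
Count inversions — for each element, later elements that are smaller:
0: none → 0
7: 4 → 1
20: 4 → 1
4: none → 0
21: none → 0
23: none → 0
Total inversions: 0 + 1 + 1 + 0 + 0 + 0 = 2

2 adjacent swaps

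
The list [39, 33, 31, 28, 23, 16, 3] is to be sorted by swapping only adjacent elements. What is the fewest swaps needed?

The minimum number of adjacent swaps to sort an array equals its inversion count, since every such swap removes exactly one inversion.
Count inversions — for each element, later elements that are smaller:
39: 33, 31, 28, 23, 16, 3 → 6
33: 31, 28, 23, 16, 3 → 5
31: 28, 23, 16, 3 → 4
28: 23, 16, 3 → 3
23: 16, 3 → 2
16: 3 → 1
3: none → 0
Total inversions: 6 + 5 + 4 + 3 + 2 + 1 + 0 = 21

Swaps: 21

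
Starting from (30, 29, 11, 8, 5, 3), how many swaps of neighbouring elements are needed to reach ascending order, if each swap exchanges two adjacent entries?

Minimum adjacent swaps = number of inversions (each swap of adjacent out-of-order elements removes one inversion and no swap can remove more).
Count inversions — for each element, later elements that are smaller:
30: 29, 11, 8, 5, 3 → 5
29: 11, 8, 5, 3 → 4
11: 8, 5, 3 → 3
8: 5, 3 → 2
5: 3 → 1
3: none → 0
Total inversions: 5 + 4 + 3 + 2 + 1 + 0 = 15

15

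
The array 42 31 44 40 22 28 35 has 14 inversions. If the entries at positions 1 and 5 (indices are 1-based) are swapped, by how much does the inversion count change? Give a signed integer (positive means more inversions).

-5

Positions 1 and 5 hold 42 and 22; after swapping, the array is [22, 31, 44, 40, 42, 28, 35].
Element-by-element contributions:
22 → none → 0
31 → 28 → 1
44 → 40, 42, 28, 35 → 4
40 → 28, 35 → 2
42 → 28, 35 → 2
28 → none → 0
35 → none → 0
Sum: 0 + 1 + 4 + 2 + 2 + 0 + 0 = 9
Change: 9 − 14 = -5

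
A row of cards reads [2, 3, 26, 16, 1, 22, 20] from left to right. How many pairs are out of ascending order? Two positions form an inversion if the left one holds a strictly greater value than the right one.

Out-of-order pairs: 8

Listing every pair i<j with a[i]>a[j] (using 1-based positions):
(1,5): 2 > 1
(2,5): 3 > 1
(3,4): 26 > 16
(3,5): 26 > 1
(3,6): 26 > 22
(3,7): 26 > 20
(4,5): 16 > 1
(6,7): 22 > 20
That's 8 pairs.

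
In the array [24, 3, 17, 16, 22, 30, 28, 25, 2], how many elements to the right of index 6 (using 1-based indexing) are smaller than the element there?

3 such elements

The element at index 6 is 30.
Elements after it: 28, 25, 2
Those smaller than 30: 28, 25, 2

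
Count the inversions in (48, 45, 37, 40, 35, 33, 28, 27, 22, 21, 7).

54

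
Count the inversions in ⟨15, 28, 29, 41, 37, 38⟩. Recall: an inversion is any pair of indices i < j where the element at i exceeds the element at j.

Sweep left to right; for each value list the smaller values that follow it:
15 → none → 0
28 → none → 0
29 → none → 0
41 → 37, 38 → 2
37 → none → 0
38 → none → 0
Sum: 0 + 0 + 0 + 2 + 0 + 0 = 2

2 inversions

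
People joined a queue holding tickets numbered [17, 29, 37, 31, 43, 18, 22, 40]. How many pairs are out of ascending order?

Count, for each position, how many later elements it exceeds:
17 → none → 0
29 → 18, 22 → 2
37 → 31, 18, 22 → 3
31 → 18, 22 → 2
43 → 18, 22, 40 → 3
18 → none → 0
22 → none → 0
40 → none → 0
Sum: 0 + 2 + 3 + 2 + 3 + 0 + 0 + 0 = 10

10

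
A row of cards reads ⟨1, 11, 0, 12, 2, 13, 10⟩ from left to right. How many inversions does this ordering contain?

7 inversions

Listing every pair i<j with a[i]>a[j] (using 0-based positions):
(0,2): 1 > 0
(1,2): 11 > 0
(1,4): 11 > 2
(1,6): 11 > 10
(3,4): 12 > 2
(3,6): 12 > 10
(5,6): 13 > 10
That's 7 pairs.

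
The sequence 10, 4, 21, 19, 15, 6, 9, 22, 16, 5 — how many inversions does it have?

Sweep left to right; for each value list the smaller values that follow it:
10: 4
4: 0
21: 6
19: 5
15: 3
6: 1
9: 1
22: 2
16: 1
5: 0
Sum: 4 + 0 + 6 + 5 + 3 + 1 + 1 + 2 + 1 + 0 = 23

23 out-of-order pairs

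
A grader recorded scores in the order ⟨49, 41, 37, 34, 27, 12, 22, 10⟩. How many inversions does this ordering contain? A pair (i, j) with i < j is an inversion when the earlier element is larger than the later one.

27 out-of-order pairs

For each element, count later entries that are smaller:
49 → 41, 37, 34, 27, 12, 22, 10 → 7
41 → 37, 34, 27, 12, 22, 10 → 6
37 → 34, 27, 12, 22, 10 → 5
34 → 27, 12, 22, 10 → 4
27 → 12, 22, 10 → 3
12 → 10 → 1
22 → 10 → 1
10 → none → 0
Sum: 7 + 6 + 5 + 4 + 3 + 1 + 1 + 0 = 27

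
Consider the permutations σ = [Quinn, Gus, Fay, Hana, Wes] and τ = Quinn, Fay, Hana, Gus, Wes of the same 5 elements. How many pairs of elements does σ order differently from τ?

There are 2 discordant pairs.

Assign each item its position (1..5) in the first ordering, then rewrite the second ordering as that position sequence:
positions: Quinn→1, Gus→2, Fay→3, Hana→4, Wes→5
second ordering as positions: [1, 3, 4, 2, 5]
Discordant pairs = inversions in this position sequence.
1: 0
3: 2 → 1
4: 2 → 1
2: 0
5: 0
Total: 0 + 1 + 1 + 0 + 0 = 2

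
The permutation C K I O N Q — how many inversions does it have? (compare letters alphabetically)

Inversions: 2

Listing every pair i<j with a[i]>a[j] (using 0-based positions):
(1,2): K > I
(3,4): O > N
That's 2 pairs.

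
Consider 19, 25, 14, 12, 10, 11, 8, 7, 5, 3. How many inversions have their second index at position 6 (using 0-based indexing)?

6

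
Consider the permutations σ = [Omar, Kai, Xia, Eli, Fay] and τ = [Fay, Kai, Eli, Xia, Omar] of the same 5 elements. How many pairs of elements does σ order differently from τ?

Assign each item its position (1..5) in the first ordering, then rewrite the second ordering as that position sequence:
positions: Omar→1, Kai→2, Xia→3, Eli→4, Fay→5
second ordering as positions: [5, 2, 4, 3, 1]
Discordant pairs = inversions in this position sequence.
5: 2, 4, 3, 1 → 4
2: 1 → 1
4: 3, 1 → 2
3: 1 → 1
1: 0
Total: 4 + 1 + 2 + 1 + 0 = 8

Discordant pairs: 8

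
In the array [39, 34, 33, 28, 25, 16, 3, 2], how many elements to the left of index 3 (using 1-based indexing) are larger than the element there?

2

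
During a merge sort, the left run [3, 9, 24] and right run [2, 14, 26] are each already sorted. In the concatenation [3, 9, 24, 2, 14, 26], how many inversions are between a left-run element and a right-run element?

4

For each element r of the right run, count left-run elements greater than r:
r = 2: 3, 9, 24 → 3
r = 14: 24 → 1
r = 26: none → 0
Cross-inversions: 3 + 1 + 0 = 4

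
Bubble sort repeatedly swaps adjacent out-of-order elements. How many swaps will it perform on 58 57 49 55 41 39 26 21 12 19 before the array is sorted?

43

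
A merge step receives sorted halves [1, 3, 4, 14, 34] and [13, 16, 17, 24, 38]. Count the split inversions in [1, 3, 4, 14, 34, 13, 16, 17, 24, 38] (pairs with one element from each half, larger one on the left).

For each element r of the right run, count left-run elements greater than r:
r = 13: 14, 34 → 2
r = 16: 34 → 1
r = 17: 34 → 1
r = 24: 34 → 1
r = 38: none → 0
Cross-inversions: 2 + 1 + 1 + 1 + 0 = 5

5 split inversions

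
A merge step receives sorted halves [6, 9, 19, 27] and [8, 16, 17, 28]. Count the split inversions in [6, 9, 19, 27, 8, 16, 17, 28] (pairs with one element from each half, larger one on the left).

Take each right-half value and tally the left-half values above it:
r = 8: 9, 19, 27 → 3
r = 16: 19, 27 → 2
r = 17: 19, 27 → 2
r = 28: none → 0
Cross-inversions: 3 + 2 + 2 + 0 = 7

There are 7 cross-inversions.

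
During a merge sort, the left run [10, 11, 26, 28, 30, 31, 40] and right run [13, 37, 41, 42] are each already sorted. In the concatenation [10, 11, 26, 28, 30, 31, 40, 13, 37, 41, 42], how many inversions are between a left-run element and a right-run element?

Take each right-half value and tally the left-half values above it:
r = 13: 26, 28, 30, 31, 40 → 5
r = 37: 40 → 1
r = 41: none → 0
r = 42: none → 0
Cross-inversions: 5 + 1 + 0 + 0 = 6

There are 6 split inversions.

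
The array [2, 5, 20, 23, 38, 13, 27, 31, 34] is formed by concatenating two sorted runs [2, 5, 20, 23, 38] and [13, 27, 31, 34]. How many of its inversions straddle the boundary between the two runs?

Take each right-half value and tally the left-half values above it:
r = 13: 20, 23, 38 → 3
r = 27: 38 → 1
r = 31: 38 → 1
r = 34: 38 → 1
Cross-inversions: 3 + 1 + 1 + 1 = 6

6 split inversions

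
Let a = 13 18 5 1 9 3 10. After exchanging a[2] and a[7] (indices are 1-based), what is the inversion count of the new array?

Positions 2 and 7 hold 18 and 10; after swapping, the array is [13, 10, 5, 1, 9, 3, 18].
For each element, count later entries that are smaller:
13: 5
10: 4
5: 2
1: 0
9: 1
3: 0
18: 0
Sum: 5 + 4 + 2 + 0 + 1 + 0 + 0 = 12

12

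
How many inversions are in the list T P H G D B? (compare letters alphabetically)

For each element, count later entries that are smaller:
T: 5
P: 4
H: 3
G: 2
D: 1
B: 0
Sum: 5 + 4 + 3 + 2 + 1 + 0 = 15

There are 15 inversions.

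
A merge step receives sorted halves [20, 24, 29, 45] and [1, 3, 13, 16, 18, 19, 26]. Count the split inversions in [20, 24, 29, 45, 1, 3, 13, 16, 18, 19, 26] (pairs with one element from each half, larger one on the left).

26 cross-inversions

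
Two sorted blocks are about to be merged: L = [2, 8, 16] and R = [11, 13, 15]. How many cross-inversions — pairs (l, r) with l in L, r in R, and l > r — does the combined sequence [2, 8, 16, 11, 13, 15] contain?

Take each right-half value and tally the left-half values above it:
r = 11: 16 → 1
r = 13: 16 → 1
r = 15: 16 → 1
Cross-inversions: 1 + 1 + 1 = 3

Cross-inversions: 3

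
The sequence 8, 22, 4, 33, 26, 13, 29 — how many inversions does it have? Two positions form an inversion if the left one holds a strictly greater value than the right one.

There are 7 inversions.

Count, for each position, how many later elements it exceeds:
8: 1
22: 2
4: 0
33: 3
26: 1
13: 0
29: 0
Sum: 1 + 2 + 0 + 3 + 1 + 0 + 0 = 7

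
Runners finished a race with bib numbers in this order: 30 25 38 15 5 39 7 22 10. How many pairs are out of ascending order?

23 inversions

For each element, count later entries that are smaller:
30 → 25, 15, 5, 7, 22, 10 → 6
25 → 15, 5, 7, 22, 10 → 5
38 → 15, 5, 7, 22, 10 → 5
15 → 5, 7, 10 → 3
5 → none → 0
39 → 7, 22, 10 → 3
7 → none → 0
22 → 10 → 1
10 → none → 0
Sum: 6 + 5 + 5 + 3 + 0 + 3 + 0 + 1 + 0 = 23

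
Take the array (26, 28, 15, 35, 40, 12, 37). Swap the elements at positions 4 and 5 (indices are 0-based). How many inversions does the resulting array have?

7

Positions 4 and 5 hold 40 and 12; after swapping, the array is [26, 28, 15, 35, 12, 40, 37].
Element-by-element contributions:
26: 2
28: 2
15: 1
35: 1
12: 0
40: 1
37: 0
Sum: 2 + 2 + 1 + 1 + 0 + 1 + 0 = 7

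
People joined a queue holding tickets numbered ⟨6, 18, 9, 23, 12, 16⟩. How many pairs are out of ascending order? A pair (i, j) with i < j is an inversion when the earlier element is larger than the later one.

Element-by-element contributions:
6 → none → 0
18 → 9, 12, 16 → 3
9 → none → 0
23 → 12, 16 → 2
12 → none → 0
16 → none → 0
Sum: 0 + 3 + 0 + 2 + 0 + 0 = 5

5 out-of-order pairs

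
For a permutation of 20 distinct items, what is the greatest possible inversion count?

190

A reversed (strictly descending) arrangement makes every pair an inversion, giving C(20, 2) inversions.
C(20, 2) = 20·19/2 = 190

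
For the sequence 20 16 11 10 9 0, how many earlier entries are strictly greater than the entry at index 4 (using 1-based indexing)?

3

The element at index 4 is 10.
Elements before it: 20, 16, 11
Those larger than 10: 20, 16, 11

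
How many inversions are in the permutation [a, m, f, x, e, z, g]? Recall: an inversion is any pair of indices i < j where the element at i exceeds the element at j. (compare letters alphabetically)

Inversions: 7

For each element, count later entries that are smaller:
a: 0
m: 3
f: 1
x: 2
e: 0
z: 1
g: 0
Sum: 0 + 3 + 1 + 2 + 0 + 1 + 0 = 7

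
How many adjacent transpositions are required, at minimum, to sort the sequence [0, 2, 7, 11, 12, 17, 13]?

Minimum adjacent swaps = number of inversions (each swap of adjacent out-of-order elements removes one inversion and no swap can remove more).
Count inversions — for each element, later elements that are smaller:
0: none → 0
2: none → 0
7: none → 0
11: none → 0
12: none → 0
17: 13 → 1
13: none → 0
Total inversions: 0 + 0 + 0 + 0 + 0 + 1 + 0 = 1

1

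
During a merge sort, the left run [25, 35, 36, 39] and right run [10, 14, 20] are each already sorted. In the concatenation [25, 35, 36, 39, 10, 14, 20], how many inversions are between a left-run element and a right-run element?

For each element r of the right run, count left-run elements greater than r:
r = 10: 25, 35, 36, 39 → 4
r = 14: 25, 35, 36, 39 → 4
r = 20: 25, 35, 36, 39 → 4
Cross-inversions: 4 + 4 + 4 = 12

There are 12 cross-inversions.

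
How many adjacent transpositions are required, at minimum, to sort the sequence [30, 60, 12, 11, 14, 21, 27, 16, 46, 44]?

There are 18 adjacent swaps.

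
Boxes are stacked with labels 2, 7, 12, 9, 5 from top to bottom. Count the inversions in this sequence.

Element-by-element contributions:
2 → none → 0
7 → 5 → 1
12 → 9, 5 → 2
9 → 5 → 1
5 → none → 0
Sum: 0 + 1 + 2 + 1 + 0 = 4

There are 4 inversions.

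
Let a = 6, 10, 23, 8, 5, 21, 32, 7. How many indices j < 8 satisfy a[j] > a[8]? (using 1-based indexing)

The element at index 8 is 7.
Elements before it: 6, 10, 23, 8, 5, 21, 32
Those larger than 7: 10, 23, 8, 21, 32

5 such elements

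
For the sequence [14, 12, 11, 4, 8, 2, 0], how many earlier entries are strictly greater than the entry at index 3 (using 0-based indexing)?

The element at index 3 is 4.
Elements before it: 14, 12, 11
Those larger than 4: 14, 12, 11

3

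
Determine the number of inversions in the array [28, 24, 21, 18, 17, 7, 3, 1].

28

Element-by-element contributions:
28: 7
24: 6
21: 5
18: 4
17: 3
7: 2
3: 1
1: 0
Sum: 7 + 6 + 5 + 4 + 3 + 2 + 1 + 0 = 28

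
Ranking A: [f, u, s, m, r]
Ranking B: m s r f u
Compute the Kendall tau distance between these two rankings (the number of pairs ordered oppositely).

Assign each item its position (1..5) in the first ordering, then rewrite the second ordering as that position sequence:
positions: f→1, u→2, s→3, m→4, r→5
second ordering as positions: [4, 3, 5, 1, 2]
Discordant pairs = inversions in this position sequence.
4: 3, 1, 2 → 3
3: 1, 2 → 2
5: 1, 2 → 2
1: 0
2: 0
Total: 3 + 2 + 2 + 0 + 0 = 7

7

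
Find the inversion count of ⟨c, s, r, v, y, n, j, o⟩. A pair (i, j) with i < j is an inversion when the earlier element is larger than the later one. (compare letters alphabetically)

There are 14 out-of-order pairs.

Count, for each position, how many later elements it exceeds:
c → none → 0
s → r, n, j, o → 4
r → n, j, o → 3
v → n, j, o → 3
y → n, j, o → 3
n → j → 1
j → none → 0
o → none → 0
Sum: 0 + 4 + 3 + 3 + 3 + 1 + 0 + 0 = 14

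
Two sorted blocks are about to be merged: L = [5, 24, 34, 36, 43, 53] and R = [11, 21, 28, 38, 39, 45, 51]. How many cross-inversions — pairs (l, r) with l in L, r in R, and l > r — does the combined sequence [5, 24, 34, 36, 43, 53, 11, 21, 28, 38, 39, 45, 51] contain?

For each element r of the right run, count left-run elements greater than r:
r = 11: 24, 34, 36, 43, 53 → 5
r = 21: 24, 34, 36, 43, 53 → 5
r = 28: 34, 36, 43, 53 → 4
r = 38: 43, 53 → 2
r = 39: 43, 53 → 2
r = 45: 53 → 1
r = 51: 53 → 1
Cross-inversions: 5 + 5 + 4 + 2 + 2 + 1 + 1 = 20

20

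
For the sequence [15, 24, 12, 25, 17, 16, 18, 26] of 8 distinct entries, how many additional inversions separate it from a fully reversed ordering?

19 inversions short

Maximum inversions for 8 distinct elements is C(8, 2) = 8·7/2 = 28.
Current inversions — for each element, count later smaller elements:
15: 1
24: 4
12: 0
25: 3
17: 1
16: 0
18: 0
26: 0
Current total: 1 + 4 + 0 + 3 + 1 + 0 + 0 + 0 = 9
Shortfall: 28 − 9 = 19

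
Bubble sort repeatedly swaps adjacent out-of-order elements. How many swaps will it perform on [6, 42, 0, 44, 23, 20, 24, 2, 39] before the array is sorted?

Each adjacent swap fixes exactly one inversion, so the minimum swap count equals the number of inversions.
Count inversions — for each element, later elements that are smaller:
6: 0, 2 → 2
42: 0, 23, 20, 24, 2, 39 → 6
0: none → 0
44: 23, 20, 24, 2, 39 → 5
23: 20, 2 → 2
20: 2 → 1
24: 2 → 1
2: none → 0
39: none → 0
Total inversions: 2 + 6 + 0 + 5 + 2 + 1 + 1 + 0 + 0 = 17

17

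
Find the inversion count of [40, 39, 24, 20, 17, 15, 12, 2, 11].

Sweep left to right; for each value list the smaller values that follow it:
40 → 39, 24, 20, 17, 15, 12, 2, 11 → 8
39 → 24, 20, 17, 15, 12, 2, 11 → 7
24 → 20, 17, 15, 12, 2, 11 → 6
20 → 17, 15, 12, 2, 11 → 5
17 → 15, 12, 2, 11 → 4
15 → 12, 2, 11 → 3
12 → 2, 11 → 2
2 → none → 0
11 → none → 0
Sum: 8 + 7 + 6 + 5 + 4 + 3 + 2 + 0 + 0 = 35

There are 35 inversions.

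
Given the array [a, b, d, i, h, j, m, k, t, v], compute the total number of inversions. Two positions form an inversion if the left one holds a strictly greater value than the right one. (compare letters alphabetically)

2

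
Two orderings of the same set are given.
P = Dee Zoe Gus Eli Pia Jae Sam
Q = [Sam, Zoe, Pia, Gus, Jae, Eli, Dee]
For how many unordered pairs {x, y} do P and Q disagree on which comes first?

Assign each item its position (1..7) in the first ordering, then rewrite the second ordering as that position sequence:
positions: Dee→1, Zoe→2, Gus→3, Eli→4, Pia→5, Jae→6, Sam→7
second ordering as positions: [7, 2, 5, 3, 6, 4, 1]
Discordant pairs = inversions in this position sequence.
7: 2, 5, 3, 6, 4, 1 → 6
2: 1 → 1
5: 3, 4, 1 → 3
3: 1 → 1
6: 4, 1 → 2
4: 1 → 1
1: 0
Total: 6 + 1 + 3 + 1 + 2 + 1 + 0 = 14

There are 14 disagreeing pairs.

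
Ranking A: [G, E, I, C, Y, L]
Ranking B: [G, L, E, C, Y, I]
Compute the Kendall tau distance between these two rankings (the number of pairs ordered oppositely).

Assign each item its position (1..6) in the first ordering, then rewrite the second ordering as that position sequence:
positions: G→1, E→2, I→3, C→4, Y→5, L→6
second ordering as positions: [1, 6, 2, 4, 5, 3]
Discordant pairs = inversions in this position sequence.
1: 0
6: 2, 4, 5, 3 → 4
2: 0
4: 3 → 1
5: 3 → 1
3: 0
Total: 0 + 4 + 0 + 1 + 1 + 0 = 6

6 discordant pairs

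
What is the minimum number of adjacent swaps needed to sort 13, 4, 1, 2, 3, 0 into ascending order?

Each adjacent swap fixes exactly one inversion, so the minimum swap count equals the number of inversions.
Count inversions — for each element, later elements that are smaller:
13: 4, 1, 2, 3, 0 → 5
4: 1, 2, 3, 0 → 4
1: 0 → 1
2: 0 → 1
3: 0 → 1
0: none → 0
Total inversions: 5 + 4 + 1 + 1 + 1 + 0 = 12

12 adjacent swaps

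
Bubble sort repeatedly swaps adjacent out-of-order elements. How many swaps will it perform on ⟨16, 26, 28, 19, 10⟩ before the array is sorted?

Each adjacent swap fixes exactly one inversion, so the minimum swap count equals the number of inversions.
Count inversions — for each element, later elements that are smaller:
16: 10 → 1
26: 19, 10 → 2
28: 19, 10 → 2
19: 10 → 1
10: none → 0
Total inversions: 1 + 2 + 2 + 1 + 0 = 6

Adjacent swaps: 6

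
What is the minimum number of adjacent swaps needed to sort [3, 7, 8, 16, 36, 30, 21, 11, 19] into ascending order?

Minimum adjacent swaps = number of inversions (each swap of adjacent out-of-order elements removes one inversion and no swap can remove more).
Count inversions — for each element, later elements that are smaller:
3: none → 0
7: none → 0
8: none → 0
16: 11 → 1
36: 30, 21, 11, 19 → 4
30: 21, 11, 19 → 3
21: 11, 19 → 2
11: none → 0
19: none → 0
Total inversions: 0 + 0 + 0 + 1 + 4 + 3 + 2 + 0 + 0 = 10

10 swaps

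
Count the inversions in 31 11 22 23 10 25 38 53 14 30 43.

18 inversions

Count, for each position, how many later elements it exceeds:
31: 7
11: 1
22: 2
23: 2
10: 0
25: 1
38: 2
53: 3
14: 0
30: 0
43: 0
Sum: 7 + 1 + 2 + 2 + 0 + 1 + 2 + 3 + 0 + 0 + 0 = 18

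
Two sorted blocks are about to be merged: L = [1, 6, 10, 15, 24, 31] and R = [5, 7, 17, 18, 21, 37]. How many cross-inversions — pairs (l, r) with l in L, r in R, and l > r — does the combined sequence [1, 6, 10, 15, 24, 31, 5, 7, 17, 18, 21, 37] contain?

15

Take each right-half value and tally the left-half values above it:
r = 5: 6, 10, 15, 24, 31 → 5
r = 7: 10, 15, 24, 31 → 4
r = 17: 24, 31 → 2
r = 18: 24, 31 → 2
r = 21: 24, 31 → 2
r = 37: none → 0
Cross-inversions: 5 + 4 + 2 + 2 + 2 + 0 = 15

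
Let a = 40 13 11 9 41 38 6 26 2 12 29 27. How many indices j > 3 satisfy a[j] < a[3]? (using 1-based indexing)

3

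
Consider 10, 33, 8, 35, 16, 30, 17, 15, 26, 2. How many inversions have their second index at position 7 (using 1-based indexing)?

3

The element at index 7 is 17.
Elements before it: 10, 33, 8, 35, 16, 30
Those larger than 17: 33, 35, 30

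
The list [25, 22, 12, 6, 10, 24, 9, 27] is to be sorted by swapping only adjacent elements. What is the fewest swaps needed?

Minimum adjacent swaps = number of inversions (each swap of adjacent out-of-order elements removes one inversion and no swap can remove more).
Count inversions — for each element, later elements that are smaller:
25: 22, 12, 6, 10, 24, 9 → 6
22: 12, 6, 10, 9 → 4
12: 6, 10, 9 → 3
6: none → 0
10: 9 → 1
24: 9 → 1
9: none → 0
27: none → 0
Total inversions: 6 + 4 + 3 + 0 + 1 + 1 + 0 + 0 = 15

There are 15 swaps.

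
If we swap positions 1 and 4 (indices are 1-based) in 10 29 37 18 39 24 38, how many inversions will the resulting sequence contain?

There are 7 inversions.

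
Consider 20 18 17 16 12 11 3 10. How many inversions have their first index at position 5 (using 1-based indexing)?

The element at index 5 is 12.
Elements after it: 11, 3, 10
Those smaller than 12: 11, 3, 10

3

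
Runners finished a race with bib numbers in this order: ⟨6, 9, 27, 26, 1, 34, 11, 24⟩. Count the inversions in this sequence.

Sweep left to right; for each value list the smaller values that follow it:
6: 1
9: 1
27: 4
26: 3
1: 0
34: 2
11: 0
24: 0
Sum: 1 + 1 + 4 + 3 + 0 + 2 + 0 + 0 = 11

11 out-of-order pairs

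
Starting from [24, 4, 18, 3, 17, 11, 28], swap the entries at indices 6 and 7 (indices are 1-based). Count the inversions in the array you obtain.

Positions 6 and 7 hold 11 and 28; after swapping, the array is [24, 4, 18, 3, 17, 28, 11].
Sweep left to right; for each value list the smaller values that follow it:
24 → 4, 18, 3, 17, 11 → 5
4 → 3 → 1
18 → 3, 17, 11 → 3
3 → none → 0
17 → 11 → 1
28 → 11 → 1
11 → none → 0
Sum: 5 + 1 + 3 + 0 + 1 + 1 + 0 = 11

11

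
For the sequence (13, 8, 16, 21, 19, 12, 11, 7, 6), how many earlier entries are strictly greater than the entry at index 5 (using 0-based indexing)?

4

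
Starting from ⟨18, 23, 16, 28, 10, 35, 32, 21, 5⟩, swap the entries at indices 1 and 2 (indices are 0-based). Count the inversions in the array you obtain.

Positions 1 and 2 hold 23 and 16; after swapping, the array is [18, 16, 23, 28, 10, 35, 32, 21, 5].
For each element, count later entries that are smaller:
18: 3
16: 2
23: 3
28: 3
10: 1
35: 3
32: 2
21: 1
5: 0
Sum: 3 + 2 + 3 + 3 + 1 + 3 + 2 + 1 + 0 = 18

18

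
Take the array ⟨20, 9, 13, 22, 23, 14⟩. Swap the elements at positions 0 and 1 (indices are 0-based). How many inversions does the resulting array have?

4 inversions

Positions 0 and 1 hold 20 and 9; after swapping, the array is [9, 20, 13, 22, 23, 14].
For each element, count later entries that are smaller:
9: 0
20: 2
13: 0
22: 1
23: 1
14: 0
Sum: 0 + 2 + 0 + 1 + 1 + 0 = 4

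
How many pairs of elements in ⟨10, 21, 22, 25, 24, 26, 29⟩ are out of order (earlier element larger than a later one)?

Out-of-order pairs: 1

Out-of-order index pairs (1-indexed):
(4,5): 25 > 24
That's 1 pair.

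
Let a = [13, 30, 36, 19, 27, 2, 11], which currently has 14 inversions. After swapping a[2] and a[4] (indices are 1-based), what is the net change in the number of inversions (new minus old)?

-1

Positions 2 and 4 hold 30 and 19; after swapping, the array is [13, 19, 36, 30, 27, 2, 11].
For each element, count later entries that are smaller:
13: 2
19: 2
36: 4
30: 3
27: 2
2: 0
11: 0
Sum: 2 + 2 + 4 + 3 + 2 + 0 + 0 = 13
Change: 13 − 14 = -1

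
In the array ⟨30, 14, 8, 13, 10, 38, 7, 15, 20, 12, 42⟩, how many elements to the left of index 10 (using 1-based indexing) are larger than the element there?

The element at index 10 is 12.
Elements before it: 30, 14, 8, 13, 10, 38, 7, 15, 20
Those larger than 12: 30, 14, 13, 38, 15, 20

6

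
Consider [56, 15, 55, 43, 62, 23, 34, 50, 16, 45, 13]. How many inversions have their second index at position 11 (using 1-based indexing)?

The element at index 11 is 13.
Elements before it: 56, 15, 55, 43, 62, 23, 34, 50, 16, 45
Those larger than 13: 56, 15, 55, 43, 62, 23, 34, 50, 16, 45

10 such elements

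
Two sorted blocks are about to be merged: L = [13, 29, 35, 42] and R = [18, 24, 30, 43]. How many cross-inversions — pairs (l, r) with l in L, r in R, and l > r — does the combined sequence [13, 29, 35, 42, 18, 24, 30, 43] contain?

8

Count, for every r in R, how many entries of L exceed r:
r = 18: 29, 35, 42 → 3
r = 24: 29, 35, 42 → 3
r = 30: 35, 42 → 2
r = 43: none → 0
Cross-inversions: 3 + 3 + 2 + 0 = 8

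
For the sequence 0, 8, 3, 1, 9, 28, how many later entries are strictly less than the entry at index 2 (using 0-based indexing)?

The element at index 2 is 3.
Elements after it: 1, 9, 28
Those smaller than 3: 1

1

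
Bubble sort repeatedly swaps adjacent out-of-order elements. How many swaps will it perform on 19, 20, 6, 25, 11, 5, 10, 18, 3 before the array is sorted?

Each adjacent swap fixes exactly one inversion, so the minimum swap count equals the number of inversions.
Count inversions — for each element, later elements that are smaller:
19: 6, 11, 5, 10, 18, 3 → 6
20: 6, 11, 5, 10, 18, 3 → 6
6: 5, 3 → 2
25: 11, 5, 10, 18, 3 → 5
11: 5, 10, 3 → 3
5: 3 → 1
10: 3 → 1
18: 3 → 1
3: none → 0
Total inversions: 6 + 6 + 2 + 5 + 3 + 1 + 1 + 1 + 0 = 25

25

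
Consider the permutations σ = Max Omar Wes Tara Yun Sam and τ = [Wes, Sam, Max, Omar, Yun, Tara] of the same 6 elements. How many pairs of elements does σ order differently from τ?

7 discordant pairs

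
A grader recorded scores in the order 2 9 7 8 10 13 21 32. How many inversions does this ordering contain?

Element-by-element contributions:
2 → none → 0
9 → 7, 8 → 2
7 → none → 0
8 → none → 0
10 → none → 0
13 → none → 0
21 → none → 0
32 → none → 0
Sum: 0 + 2 + 0 + 0 + 0 + 0 + 0 + 0 = 2

2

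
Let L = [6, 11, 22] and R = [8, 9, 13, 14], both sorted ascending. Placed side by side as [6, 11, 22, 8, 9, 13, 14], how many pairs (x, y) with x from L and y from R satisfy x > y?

Split inversions: 6

Take each right-half value and tally the left-half values above it:
r = 8: 11, 22 → 2
r = 9: 11, 22 → 2
r = 13: 22 → 1
r = 14: 22 → 1
Cross-inversions: 2 + 2 + 1 + 1 = 6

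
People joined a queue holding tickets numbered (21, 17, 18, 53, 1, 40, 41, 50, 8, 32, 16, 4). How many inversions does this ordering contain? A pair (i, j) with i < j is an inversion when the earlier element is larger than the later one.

There are 38 inversions.

Count, for each position, how many later elements it exceeds:
21: 6
17: 4
18: 4
53: 8
1: 0
40: 4
41: 4
50: 4
8: 1
32: 2
16: 1
4: 0
Sum: 6 + 4 + 4 + 8 + 0 + 4 + 4 + 4 + 1 + 2 + 1 + 0 = 38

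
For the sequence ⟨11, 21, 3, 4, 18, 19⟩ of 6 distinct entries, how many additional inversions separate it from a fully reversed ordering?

9 inversions short

Maximum inversions for 6 distinct elements is C(6, 2) = 6·5/2 = 15.
Current inversions — for each element, count later smaller elements:
11: 2
21: 4
3: 0
4: 0
18: 0
19: 0
Current total: 2 + 4 + 0 + 0 + 0 + 0 = 6
Shortfall: 15 − 6 = 9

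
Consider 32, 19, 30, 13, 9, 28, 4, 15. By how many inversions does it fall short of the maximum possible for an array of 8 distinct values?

7

Maximum inversions for 8 distinct elements is C(8, 2) = 8·7/2 = 28.
Current inversions — for each element, count later smaller elements:
32: 7
19: 4
30: 5
13: 2
9: 1
28: 2
4: 0
15: 0
Current total: 7 + 4 + 5 + 2 + 1 + 2 + 0 + 0 = 21
Shortfall: 28 − 21 = 7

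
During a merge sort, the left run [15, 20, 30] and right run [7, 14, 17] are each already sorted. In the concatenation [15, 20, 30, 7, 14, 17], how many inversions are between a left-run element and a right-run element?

For each element r of the right run, count left-run elements greater than r:
r = 7: 15, 20, 30 → 3
r = 14: 15, 20, 30 → 3
r = 17: 20, 30 → 2
Cross-inversions: 3 + 3 + 2 = 8

8 cross-inversions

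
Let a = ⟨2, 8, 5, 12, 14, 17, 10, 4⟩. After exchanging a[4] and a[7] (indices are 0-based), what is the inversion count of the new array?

Inversions: 7

Positions 4 and 7 hold 14 and 4; after swapping, the array is [2, 8, 5, 12, 4, 17, 10, 14].
Element-by-element contributions:
2 → none → 0
8 → 5, 4 → 2
5 → 4 → 1
12 → 4, 10 → 2
4 → none → 0
17 → 10, 14 → 2
10 → none → 0
14 → none → 0
Sum: 0 + 2 + 1 + 2 + 0 + 2 + 0 + 0 = 7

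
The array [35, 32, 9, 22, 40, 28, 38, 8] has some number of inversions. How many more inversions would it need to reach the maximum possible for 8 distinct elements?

12 inversions short

Maximum inversions for 8 distinct elements is C(8, 2) = 8·7/2 = 28.
Current inversions — for each element, count later smaller elements:
35: 5
32: 4
9: 1
22: 1
40: 3
28: 1
38: 1
8: 0
Current total: 5 + 4 + 1 + 1 + 3 + 1 + 1 + 0 = 16
Shortfall: 28 − 16 = 12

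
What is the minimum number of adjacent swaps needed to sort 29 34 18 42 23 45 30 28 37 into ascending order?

15 swaps

Each adjacent swap fixes exactly one inversion, so the minimum swap count equals the number of inversions.
Count inversions — for each element, later elements that are smaller:
29: 18, 23, 28 → 3
34: 18, 23, 30, 28 → 4
18: none → 0
42: 23, 30, 28, 37 → 4
23: none → 0
45: 30, 28, 37 → 3
30: 28 → 1
28: none → 0
37: none → 0
Total inversions: 3 + 4 + 0 + 4 + 0 + 3 + 1 + 0 + 0 = 15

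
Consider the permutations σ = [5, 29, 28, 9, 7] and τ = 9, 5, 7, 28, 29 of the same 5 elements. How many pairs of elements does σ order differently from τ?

6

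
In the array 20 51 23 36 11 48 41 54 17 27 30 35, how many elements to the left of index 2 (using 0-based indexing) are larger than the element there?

1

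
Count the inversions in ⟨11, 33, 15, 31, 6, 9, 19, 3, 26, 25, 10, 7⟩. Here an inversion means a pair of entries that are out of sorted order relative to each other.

There are 40 inversions.

Element-by-element contributions:
11 → 6, 9, 3, 10, 7 → 5
33 → 15, 31, 6, 9, 19, 3, 26, 25, 10, 7 → 10
15 → 6, 9, 3, 10, 7 → 5
31 → 6, 9, 19, 3, 26, 25, 10, 7 → 8
6 → 3 → 1
9 → 3, 7 → 2
19 → 3, 10, 7 → 3
3 → none → 0
26 → 25, 10, 7 → 3
25 → 10, 7 → 2
10 → 7 → 1
7 → none → 0
Sum: 5 + 10 + 5 + 8 + 1 + 2 + 3 + 0 + 3 + 2 + 1 + 0 = 40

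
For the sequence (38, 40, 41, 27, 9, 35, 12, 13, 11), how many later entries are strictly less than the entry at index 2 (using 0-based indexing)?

The element at index 2 is 41.
Elements after it: 27, 9, 35, 12, 13, 11
Those smaller than 41: 27, 9, 35, 12, 13, 11

6 such elements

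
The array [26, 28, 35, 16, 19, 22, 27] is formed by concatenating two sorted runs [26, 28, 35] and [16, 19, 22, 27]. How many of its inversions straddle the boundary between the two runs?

For each element r of the right run, count left-run elements greater than r:
r = 16: 26, 28, 35 → 3
r = 19: 26, 28, 35 → 3
r = 22: 26, 28, 35 → 3
r = 27: 28, 35 → 2
Cross-inversions: 3 + 3 + 3 + 2 = 11

11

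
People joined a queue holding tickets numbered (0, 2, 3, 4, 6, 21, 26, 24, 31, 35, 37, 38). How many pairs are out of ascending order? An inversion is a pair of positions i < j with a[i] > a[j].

1

Element-by-element contributions:
0 → none → 0
2 → none → 0
3 → none → 0
4 → none → 0
6 → none → 0
21 → none → 0
26 → 24 → 1
24 → none → 0
31 → none → 0
35 → none → 0
37 → none → 0
38 → none → 0
Sum: 0 + 0 + 0 + 0 + 0 + 0 + 1 + 0 + 0 + 0 + 0 + 0 = 1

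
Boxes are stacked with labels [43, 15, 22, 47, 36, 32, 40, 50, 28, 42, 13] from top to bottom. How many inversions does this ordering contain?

28 inversions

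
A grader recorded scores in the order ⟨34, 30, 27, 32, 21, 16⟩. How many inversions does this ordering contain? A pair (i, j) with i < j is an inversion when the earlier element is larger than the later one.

Sweep left to right; for each value list the smaller values that follow it:
34: 5
30: 3
27: 2
32: 2
21: 1
16: 0
Sum: 5 + 3 + 2 + 2 + 1 + 0 = 13

13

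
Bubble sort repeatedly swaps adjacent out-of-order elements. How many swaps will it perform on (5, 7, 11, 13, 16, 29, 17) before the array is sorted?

The minimum number of adjacent swaps to sort an array equals its inversion count, since every such swap removes exactly one inversion.
Count inversions — for each element, later elements that are smaller:
5: none → 0
7: none → 0
11: none → 0
13: none → 0
16: none → 0
29: 17 → 1
17: none → 0
Total inversions: 0 + 0 + 0 + 0 + 0 + 1 + 0 = 1

Swaps: 1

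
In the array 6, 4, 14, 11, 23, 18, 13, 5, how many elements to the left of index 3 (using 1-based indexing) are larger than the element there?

0

The element at index 3 is 14.
Elements before it: 6, 4
None of them are larger than 14.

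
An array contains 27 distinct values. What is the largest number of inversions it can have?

351 inversions

The maximum occurs when the array is in strictly decreasing order: every one of the C(27, 2) pairs is inverted.
C(27, 2) = 27·26/2 = 351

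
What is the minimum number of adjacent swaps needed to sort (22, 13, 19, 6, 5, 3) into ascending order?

The minimum number of adjacent swaps to sort an array equals its inversion count, since every such swap removes exactly one inversion.
Count inversions — for each element, later elements that are smaller:
22: 13, 19, 6, 5, 3 → 5
13: 6, 5, 3 → 3
19: 6, 5, 3 → 3
6: 5, 3 → 2
5: 3 → 1
3: none → 0
Total inversions: 5 + 3 + 3 + 2 + 1 + 0 = 14

14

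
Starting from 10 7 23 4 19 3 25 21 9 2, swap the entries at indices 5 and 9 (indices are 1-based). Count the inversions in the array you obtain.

There are 25 inversions.

Positions 5 and 9 hold 19 and 9; after swapping, the array is [10, 7, 23, 4, 9, 3, 25, 21, 19, 2].
Count, for each position, how many later elements it exceeds:
10: 5
7: 3
23: 6
4: 2
9: 2
3: 1
25: 3
21: 2
19: 1
2: 0
Sum: 5 + 3 + 6 + 2 + 2 + 1 + 3 + 2 + 1 + 0 = 25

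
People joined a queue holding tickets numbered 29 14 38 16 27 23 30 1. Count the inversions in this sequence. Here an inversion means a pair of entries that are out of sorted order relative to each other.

Inversions: 16

Element-by-element contributions:
29: 5
14: 1
38: 5
16: 1
27: 2
23: 1
30: 1
1: 0
Sum: 5 + 1 + 5 + 1 + 2 + 1 + 1 + 0 = 16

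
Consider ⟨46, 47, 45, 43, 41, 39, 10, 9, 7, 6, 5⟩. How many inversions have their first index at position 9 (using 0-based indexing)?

The element at index 9 is 6.
Elements after it: 5
Those smaller than 6: 5

1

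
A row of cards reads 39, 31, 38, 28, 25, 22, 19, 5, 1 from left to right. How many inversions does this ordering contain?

Out-of-order pairs: 35

Sweep left to right; for each value list the smaller values that follow it:
39 → 31, 38, 28, 25, 22, 19, 5, 1 → 8
31 → 28, 25, 22, 19, 5, 1 → 6
38 → 28, 25, 22, 19, 5, 1 → 6
28 → 25, 22, 19, 5, 1 → 5
25 → 22, 19, 5, 1 → 4
22 → 19, 5, 1 → 3
19 → 5, 1 → 2
5 → 1 → 1
1 → none → 0
Sum: 8 + 6 + 6 + 5 + 4 + 3 + 2 + 1 + 0 = 35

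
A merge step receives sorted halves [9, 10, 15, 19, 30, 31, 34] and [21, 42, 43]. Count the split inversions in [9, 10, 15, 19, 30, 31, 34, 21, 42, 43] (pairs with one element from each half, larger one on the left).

3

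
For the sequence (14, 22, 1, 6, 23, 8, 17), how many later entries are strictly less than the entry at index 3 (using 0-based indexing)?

0

The element at index 3 is 6.
Elements after it: 23, 8, 17
None of them are smaller than 6.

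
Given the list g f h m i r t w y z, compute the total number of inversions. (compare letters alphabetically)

Element-by-element contributions:
g: 1
f: 0
h: 0
m: 1
i: 0
r: 0
t: 0
w: 0
y: 0
z: 0
Sum: 1 + 0 + 0 + 1 + 0 + 0 + 0 + 0 + 0 + 0 = 2

2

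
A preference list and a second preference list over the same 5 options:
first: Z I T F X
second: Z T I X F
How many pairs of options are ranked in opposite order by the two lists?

Pairs: 2

Assign each item its position (1..5) in the first ordering, then rewrite the second ordering as that position sequence:
positions: Z→1, I→2, T→3, F→4, X→5
second ordering as positions: [1, 3, 2, 5, 4]
Discordant pairs = inversions in this position sequence.
1: 0
3: 2 → 1
2: 0
5: 4 → 1
4: 0
Total: 0 + 1 + 0 + 1 + 0 = 2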